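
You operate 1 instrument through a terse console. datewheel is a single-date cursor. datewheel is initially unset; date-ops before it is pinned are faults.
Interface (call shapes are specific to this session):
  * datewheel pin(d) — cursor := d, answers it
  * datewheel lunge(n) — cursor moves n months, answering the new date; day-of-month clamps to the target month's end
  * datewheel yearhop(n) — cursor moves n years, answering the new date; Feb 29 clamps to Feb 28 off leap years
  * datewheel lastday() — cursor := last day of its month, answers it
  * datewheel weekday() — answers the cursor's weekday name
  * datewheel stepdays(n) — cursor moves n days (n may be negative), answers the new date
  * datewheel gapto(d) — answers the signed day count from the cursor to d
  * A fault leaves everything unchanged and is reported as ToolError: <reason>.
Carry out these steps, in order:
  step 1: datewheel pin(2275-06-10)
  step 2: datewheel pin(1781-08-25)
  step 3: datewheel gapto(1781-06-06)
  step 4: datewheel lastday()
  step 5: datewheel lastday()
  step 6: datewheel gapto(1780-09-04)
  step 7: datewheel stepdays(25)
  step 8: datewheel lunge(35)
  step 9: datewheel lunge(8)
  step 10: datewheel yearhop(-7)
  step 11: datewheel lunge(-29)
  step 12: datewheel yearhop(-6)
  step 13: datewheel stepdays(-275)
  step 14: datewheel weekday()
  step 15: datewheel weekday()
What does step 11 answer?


$ datewheel pin d='2275-06-10'
= 2275-06-10
$ datewheel pin d='1781-08-25'
= 1781-08-25
$ datewheel gapto d='1781-06-06'
= -80
$ datewheel lastday
= 1781-08-31
$ datewheel lastday
= 1781-08-31
$ datewheel gapto d='1780-09-04'
= -361
$ datewheel stepdays n='25'
= 1781-09-25
$ datewheel lunge n='35'
= 1784-08-25
$ datewheel lunge n='8'
= 1785-04-25
$ datewheel yearhop n='-7'
= 1778-04-25
$ datewheel lunge n='-29'
= 1775-11-25
$ datewheel yearhop n='-6'
= 1769-11-25
$ datewheel stepdays n='-275'
= 1769-02-23
$ datewheel weekday
= Thursday
$ datewheel weekday
= Thursday

Answer: 1775-11-25


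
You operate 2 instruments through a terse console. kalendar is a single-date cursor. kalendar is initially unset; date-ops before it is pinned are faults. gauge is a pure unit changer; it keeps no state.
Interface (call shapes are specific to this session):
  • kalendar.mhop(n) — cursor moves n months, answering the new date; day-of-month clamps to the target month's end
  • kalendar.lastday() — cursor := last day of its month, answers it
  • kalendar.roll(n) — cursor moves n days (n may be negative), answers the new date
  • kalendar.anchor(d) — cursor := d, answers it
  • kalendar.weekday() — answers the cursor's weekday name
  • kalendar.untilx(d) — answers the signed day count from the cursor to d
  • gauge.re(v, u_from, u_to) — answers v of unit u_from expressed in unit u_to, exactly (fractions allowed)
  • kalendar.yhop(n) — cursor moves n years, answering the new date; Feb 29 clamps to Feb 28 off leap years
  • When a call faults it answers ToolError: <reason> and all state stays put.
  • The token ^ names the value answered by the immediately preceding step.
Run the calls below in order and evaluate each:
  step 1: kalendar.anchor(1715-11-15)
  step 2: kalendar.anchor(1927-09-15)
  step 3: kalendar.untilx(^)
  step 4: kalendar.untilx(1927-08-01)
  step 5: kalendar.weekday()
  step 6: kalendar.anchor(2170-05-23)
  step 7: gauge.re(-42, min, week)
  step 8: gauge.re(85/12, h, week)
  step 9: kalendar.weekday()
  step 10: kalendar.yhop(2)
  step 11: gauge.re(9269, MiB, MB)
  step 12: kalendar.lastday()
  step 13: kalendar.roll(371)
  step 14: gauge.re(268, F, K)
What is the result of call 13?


I use anchor with d→1715-11-15, yielding 1715-11-15.
I use anchor with d→1927-09-15, and observe 1927-09-15.
Using untilx with d→^, — result: 0.
I call untilx with d→1927-08-01, — result: -45.
I try weekday(): Thursday.
Invoking anchor with d→2170-05-23: 2170-05-23.
I run re with v→-42, u_from→min, u_to→week, yielding -1/240.
I use re with v→85/12, u_from→h, u_to→week, — result: 85/2016.
I call weekday, → Wednesday.
I invoke yhop with n→2, which returns 2172-05-23.
I try re with v→9269, u_from→MiB, u_to→MB, giving 151863296/15625.
Then lastday(), and see 2172-05-31.
I try roll with n→371, — result: 2173-06-06.
I try re with v→268, u_from→F, u_to→K, which returns 72767/180.

Answer: 2173-06-06


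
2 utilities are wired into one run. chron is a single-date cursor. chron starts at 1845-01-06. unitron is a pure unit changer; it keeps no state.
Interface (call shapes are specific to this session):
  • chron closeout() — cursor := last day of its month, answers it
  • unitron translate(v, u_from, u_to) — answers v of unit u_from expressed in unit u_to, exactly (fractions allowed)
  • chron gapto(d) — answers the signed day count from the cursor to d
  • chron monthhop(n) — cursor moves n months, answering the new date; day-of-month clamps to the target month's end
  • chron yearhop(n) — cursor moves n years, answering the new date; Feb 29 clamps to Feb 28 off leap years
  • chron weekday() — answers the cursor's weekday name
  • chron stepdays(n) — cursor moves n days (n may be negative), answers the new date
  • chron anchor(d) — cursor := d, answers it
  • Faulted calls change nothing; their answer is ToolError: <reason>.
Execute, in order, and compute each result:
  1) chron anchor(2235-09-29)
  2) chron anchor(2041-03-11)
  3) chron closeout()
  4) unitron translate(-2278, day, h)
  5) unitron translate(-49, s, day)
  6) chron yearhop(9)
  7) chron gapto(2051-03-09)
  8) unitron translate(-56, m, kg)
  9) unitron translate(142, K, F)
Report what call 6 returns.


Do: chron anchor[d→2235-09-29]
See: 2235-09-29
Do: chron anchor[d→2041-03-11]
See: 2041-03-11
Do: chron closeout[]
See: 2041-03-31
Do: unitron translate[v→-2278; u_from→day; u_to→h]
See: -54672
Do: unitron translate[v→-49; u_from→s; u_to→day]
See: -49/86400
Do: chron yearhop[n→9]
See: 2050-03-31
Do: chron gapto[d→2051-03-09]
See: 343
Do: unitron translate[v→-56; u_from→m; u_to→kg]
See: ToolError: incompatible units
Do: unitron translate[v→142; u_from→K; u_to→F]
See: -20407/100

Answer: 2050-03-31


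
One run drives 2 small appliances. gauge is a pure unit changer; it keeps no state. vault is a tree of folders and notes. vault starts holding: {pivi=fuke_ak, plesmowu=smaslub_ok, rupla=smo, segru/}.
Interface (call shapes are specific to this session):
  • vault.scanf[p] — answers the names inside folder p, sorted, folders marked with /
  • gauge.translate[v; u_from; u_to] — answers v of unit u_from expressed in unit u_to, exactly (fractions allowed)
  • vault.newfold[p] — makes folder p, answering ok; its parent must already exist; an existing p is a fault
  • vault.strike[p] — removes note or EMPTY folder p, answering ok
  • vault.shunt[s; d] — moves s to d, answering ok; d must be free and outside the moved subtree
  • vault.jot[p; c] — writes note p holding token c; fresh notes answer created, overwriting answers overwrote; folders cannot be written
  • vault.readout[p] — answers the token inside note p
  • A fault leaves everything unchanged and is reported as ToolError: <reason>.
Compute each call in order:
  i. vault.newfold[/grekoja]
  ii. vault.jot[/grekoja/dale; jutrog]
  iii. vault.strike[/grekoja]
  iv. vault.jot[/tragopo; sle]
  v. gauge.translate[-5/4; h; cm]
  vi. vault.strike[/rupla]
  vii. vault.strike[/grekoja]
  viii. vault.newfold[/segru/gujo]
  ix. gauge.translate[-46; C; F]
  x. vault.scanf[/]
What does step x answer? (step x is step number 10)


Answer: [grekoja/, pivi, plesmowu, segru/, tragopo]

Derivation:
Act: vault.newfold[p='/grekoja']
Obs: ok
Act: vault.jot[p='/grekoja/dale'; c='jutrog']
Obs: created
Act: vault.strike[p='/grekoja']
Obs: ToolError: not empty
Act: vault.jot[p='/tragopo'; c='sle']
Obs: created
Act: gauge.translate[v='-5/4'; u_from='h'; u_to='cm']
Obs: ToolError: incompatible units
Act: vault.strike[p='/rupla']
Obs: ok
Act: vault.strike[p='/grekoja']
Obs: ToolError: not empty
Act: vault.newfold[p='/segru/gujo']
Obs: ok
Act: gauge.translate[v='-46'; u_from='C'; u_to='F']
Obs: -254/5
Act: vault.scanf[p='/']
Obs: [grekoja/, pivi, plesmowu, segru/, tragopo]


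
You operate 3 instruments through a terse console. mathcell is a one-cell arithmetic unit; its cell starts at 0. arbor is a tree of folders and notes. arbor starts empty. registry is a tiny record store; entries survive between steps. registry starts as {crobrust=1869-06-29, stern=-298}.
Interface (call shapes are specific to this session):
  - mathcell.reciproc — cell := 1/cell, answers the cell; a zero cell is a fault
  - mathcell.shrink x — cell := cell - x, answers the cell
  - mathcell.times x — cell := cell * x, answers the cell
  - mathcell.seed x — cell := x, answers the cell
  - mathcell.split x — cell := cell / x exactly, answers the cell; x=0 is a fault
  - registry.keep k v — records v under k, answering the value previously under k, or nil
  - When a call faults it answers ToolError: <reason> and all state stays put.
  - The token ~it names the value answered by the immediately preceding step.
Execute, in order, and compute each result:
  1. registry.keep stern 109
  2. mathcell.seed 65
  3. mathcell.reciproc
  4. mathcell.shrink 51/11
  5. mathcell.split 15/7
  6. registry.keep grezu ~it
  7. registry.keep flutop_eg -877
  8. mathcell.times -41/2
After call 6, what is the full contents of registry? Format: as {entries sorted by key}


Answer: {crobrust=1869-06-29, grezu=-23128/10725, stern=109}

Derivation:
~$ registry.keep k=stern v=109
  -298
~$ mathcell.seed x=65
  65
~$ mathcell.reciproc
  1/65
~$ mathcell.shrink x=51/11
  -3304/715
~$ mathcell.split x=15/7
  -23128/10725
~$ registry.keep k=grezu v=~it
  nil
~$ registry.keep k=flutop_eg v=-877
  nil
~$ mathcell.times x=-41/2
  474124/10725


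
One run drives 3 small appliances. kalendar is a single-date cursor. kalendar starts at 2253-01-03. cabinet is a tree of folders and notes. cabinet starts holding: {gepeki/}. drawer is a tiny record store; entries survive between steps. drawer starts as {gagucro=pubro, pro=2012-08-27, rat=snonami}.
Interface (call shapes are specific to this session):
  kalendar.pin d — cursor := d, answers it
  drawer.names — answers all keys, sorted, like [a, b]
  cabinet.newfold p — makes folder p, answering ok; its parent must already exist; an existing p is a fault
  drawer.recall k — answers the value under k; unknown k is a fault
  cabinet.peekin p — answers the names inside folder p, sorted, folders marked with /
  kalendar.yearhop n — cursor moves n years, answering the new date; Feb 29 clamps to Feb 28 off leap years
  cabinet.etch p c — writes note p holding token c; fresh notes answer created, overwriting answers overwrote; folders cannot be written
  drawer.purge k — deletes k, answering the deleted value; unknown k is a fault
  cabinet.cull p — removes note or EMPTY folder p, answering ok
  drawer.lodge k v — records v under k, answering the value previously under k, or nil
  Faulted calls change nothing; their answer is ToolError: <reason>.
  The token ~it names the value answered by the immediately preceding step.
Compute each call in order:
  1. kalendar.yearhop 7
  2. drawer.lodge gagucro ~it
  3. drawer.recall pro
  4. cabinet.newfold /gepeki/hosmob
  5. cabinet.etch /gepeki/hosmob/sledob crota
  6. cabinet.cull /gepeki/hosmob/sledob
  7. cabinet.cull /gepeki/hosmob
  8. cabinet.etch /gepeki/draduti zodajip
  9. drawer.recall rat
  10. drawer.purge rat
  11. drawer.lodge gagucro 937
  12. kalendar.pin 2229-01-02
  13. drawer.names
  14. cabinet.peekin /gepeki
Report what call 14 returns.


CALL kalendar.yearhop[n='7']
RET  2260-01-03
CALL drawer.lodge[k='gagucro'; v='~it']
RET  pubro
CALL drawer.recall[k='pro']
RET  2012-08-27
CALL cabinet.newfold[p='/gepeki/hosmob']
RET  ok
CALL cabinet.etch[p='/gepeki/hosmob/sledob'; c='crota']
RET  created
CALL cabinet.cull[p='/gepeki/hosmob/sledob']
RET  ok
CALL cabinet.cull[p='/gepeki/hosmob']
RET  ok
CALL cabinet.etch[p='/gepeki/draduti'; c='zodajip']
RET  created
CALL drawer.recall[k='rat']
RET  snonami
CALL drawer.purge[k='rat']
RET  snonami
CALL drawer.lodge[k='gagucro'; v='937']
RET  2260-01-03
CALL kalendar.pin[d='2229-01-02']
RET  2229-01-02
CALL drawer.names[]
RET  [gagucro, pro]
CALL cabinet.peekin[p='/gepeki']
RET  [draduti]

Answer: [draduti]


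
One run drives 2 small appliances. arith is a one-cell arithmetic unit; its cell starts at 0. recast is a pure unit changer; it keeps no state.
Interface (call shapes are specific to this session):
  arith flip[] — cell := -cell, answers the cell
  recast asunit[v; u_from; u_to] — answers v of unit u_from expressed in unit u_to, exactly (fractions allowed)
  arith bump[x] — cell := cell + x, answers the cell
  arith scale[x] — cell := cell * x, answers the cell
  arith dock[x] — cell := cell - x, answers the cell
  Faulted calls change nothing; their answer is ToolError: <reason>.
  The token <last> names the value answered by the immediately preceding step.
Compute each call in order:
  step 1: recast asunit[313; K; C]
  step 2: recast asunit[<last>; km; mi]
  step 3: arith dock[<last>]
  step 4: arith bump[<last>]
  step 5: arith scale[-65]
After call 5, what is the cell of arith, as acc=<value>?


Answer: acc=161890625/50292

Derivation:
// recast asunit(v=313, u_from=K, u_to=C) ~> 797/20
// recast asunit(v=<last>, u_from=km, u_to=mi) ~> 2490625/100584
// arith dock(x=<last>) ~> -2490625/100584
// arith bump(x=<last>) ~> -2490625/50292
// arith scale(x=-65) ~> 161890625/50292


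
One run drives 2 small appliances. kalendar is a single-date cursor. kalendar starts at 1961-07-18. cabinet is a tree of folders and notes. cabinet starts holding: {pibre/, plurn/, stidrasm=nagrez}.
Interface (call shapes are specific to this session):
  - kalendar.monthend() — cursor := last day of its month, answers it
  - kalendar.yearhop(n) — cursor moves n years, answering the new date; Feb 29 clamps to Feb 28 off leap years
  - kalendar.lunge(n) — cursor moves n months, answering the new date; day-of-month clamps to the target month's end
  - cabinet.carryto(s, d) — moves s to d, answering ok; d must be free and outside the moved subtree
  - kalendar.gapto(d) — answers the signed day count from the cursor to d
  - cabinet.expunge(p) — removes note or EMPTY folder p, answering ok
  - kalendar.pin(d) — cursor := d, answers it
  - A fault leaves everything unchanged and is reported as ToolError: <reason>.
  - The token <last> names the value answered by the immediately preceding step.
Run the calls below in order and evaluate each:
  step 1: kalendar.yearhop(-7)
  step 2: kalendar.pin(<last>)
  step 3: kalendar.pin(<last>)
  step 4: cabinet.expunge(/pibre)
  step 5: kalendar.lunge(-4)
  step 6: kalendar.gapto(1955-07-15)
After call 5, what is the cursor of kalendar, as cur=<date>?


Answer: cur=1954-03-18

Derivation:
==> kalendar.yearhop(-7)
<== 1954-07-18
==> kalendar.pin(<last>)
<== 1954-07-18
==> kalendar.pin(<last>)
<== 1954-07-18
==> cabinet.expunge(/pibre)
<== ok
==> kalendar.lunge(-4)
<== 1954-03-18
==> kalendar.gapto(1955-07-15)
<== 484


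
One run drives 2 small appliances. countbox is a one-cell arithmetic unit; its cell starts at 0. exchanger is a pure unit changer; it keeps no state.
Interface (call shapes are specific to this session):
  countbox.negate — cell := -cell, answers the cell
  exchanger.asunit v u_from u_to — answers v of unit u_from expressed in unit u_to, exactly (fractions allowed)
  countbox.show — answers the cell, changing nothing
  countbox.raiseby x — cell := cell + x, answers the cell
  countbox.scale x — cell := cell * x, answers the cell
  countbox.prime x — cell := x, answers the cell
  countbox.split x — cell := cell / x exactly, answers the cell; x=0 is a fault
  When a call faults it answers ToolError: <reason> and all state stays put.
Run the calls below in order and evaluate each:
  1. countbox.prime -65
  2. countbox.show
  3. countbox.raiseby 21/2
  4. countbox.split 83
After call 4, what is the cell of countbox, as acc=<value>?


> prime x→-65
:: -65
> show
:: -65
> raiseby x→21/2
:: -109/2
> split x→83
:: -109/166

Answer: acc=-109/166


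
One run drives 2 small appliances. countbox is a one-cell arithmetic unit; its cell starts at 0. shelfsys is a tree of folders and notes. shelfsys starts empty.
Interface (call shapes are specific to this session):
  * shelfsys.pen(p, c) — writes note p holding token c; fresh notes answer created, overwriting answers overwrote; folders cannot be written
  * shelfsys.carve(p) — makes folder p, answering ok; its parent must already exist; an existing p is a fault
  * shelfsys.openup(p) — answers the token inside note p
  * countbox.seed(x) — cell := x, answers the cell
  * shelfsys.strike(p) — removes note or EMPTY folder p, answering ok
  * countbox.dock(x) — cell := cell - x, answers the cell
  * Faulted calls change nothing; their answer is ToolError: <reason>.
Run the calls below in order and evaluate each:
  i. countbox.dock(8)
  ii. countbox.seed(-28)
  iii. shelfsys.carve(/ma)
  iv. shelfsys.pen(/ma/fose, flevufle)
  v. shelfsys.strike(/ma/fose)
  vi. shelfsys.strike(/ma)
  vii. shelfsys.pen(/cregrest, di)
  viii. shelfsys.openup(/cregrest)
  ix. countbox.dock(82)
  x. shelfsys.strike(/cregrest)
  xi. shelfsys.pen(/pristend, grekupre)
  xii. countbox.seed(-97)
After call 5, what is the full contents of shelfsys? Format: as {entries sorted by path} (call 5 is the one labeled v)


Answer: {ma/}

Derivation:
·→ countbox.dock(x: 8)
·← -8
·→ countbox.seed(x: -28)
·← -28
·→ shelfsys.carve(p: /ma)
·← ok
·→ shelfsys.pen(p: /ma/fose, c: flevufle)
·← created
·→ shelfsys.strike(p: /ma/fose)
·← ok
·→ shelfsys.strike(p: /ma)
·← ok
·→ shelfsys.pen(p: /cregrest, c: di)
·← created
·→ shelfsys.openup(p: /cregrest)
·← di
·→ countbox.dock(x: 82)
·← -110
·→ shelfsys.strike(p: /cregrest)
·← ok
·→ shelfsys.pen(p: /pristend, c: grekupre)
·← created
·→ countbox.seed(x: -97)
·← -97


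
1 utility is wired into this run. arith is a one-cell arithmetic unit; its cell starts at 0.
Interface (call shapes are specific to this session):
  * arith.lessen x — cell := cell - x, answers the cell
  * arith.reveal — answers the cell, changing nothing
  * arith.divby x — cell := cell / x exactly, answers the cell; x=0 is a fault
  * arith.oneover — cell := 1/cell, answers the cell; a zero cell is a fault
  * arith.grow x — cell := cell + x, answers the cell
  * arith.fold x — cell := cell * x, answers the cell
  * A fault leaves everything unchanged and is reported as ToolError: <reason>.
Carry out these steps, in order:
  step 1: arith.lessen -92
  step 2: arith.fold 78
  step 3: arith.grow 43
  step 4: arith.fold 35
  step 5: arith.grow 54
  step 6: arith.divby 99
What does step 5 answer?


-- arith.lessen(x='-92') == 92
-- arith.fold(x='78') == 7176
-- arith.grow(x='43') == 7219
-- arith.fold(x='35') == 252665
-- arith.grow(x='54') == 252719
-- arith.divby(x='99') == 252719/99

Answer: 252719


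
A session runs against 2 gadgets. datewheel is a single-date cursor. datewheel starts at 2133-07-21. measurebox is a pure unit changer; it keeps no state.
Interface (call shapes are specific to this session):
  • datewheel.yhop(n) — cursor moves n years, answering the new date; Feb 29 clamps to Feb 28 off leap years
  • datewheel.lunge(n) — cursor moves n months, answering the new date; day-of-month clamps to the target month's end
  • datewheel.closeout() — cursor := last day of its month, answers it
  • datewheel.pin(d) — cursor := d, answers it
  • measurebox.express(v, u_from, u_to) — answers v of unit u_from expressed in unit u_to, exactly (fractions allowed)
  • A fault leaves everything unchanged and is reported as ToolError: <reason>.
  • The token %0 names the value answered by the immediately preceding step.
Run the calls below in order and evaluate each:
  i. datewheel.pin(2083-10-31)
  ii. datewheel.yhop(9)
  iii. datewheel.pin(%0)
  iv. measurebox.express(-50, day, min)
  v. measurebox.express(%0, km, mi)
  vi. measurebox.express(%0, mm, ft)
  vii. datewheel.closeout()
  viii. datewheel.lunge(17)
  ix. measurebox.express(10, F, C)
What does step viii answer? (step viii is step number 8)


% 1. datewheel.pin(d→2083-10-31) == 2083-10-31
% 2. datewheel.yhop(n→9) == 2092-10-31
% 3. datewheel.pin(d→%0) == 2092-10-31
% 4. measurebox.express(v→-50, u_from→day, u_to→min) == -72000
% 5. measurebox.express(v→%0, u_from→km, u_to→mi) == -62500000/1397
% 6. measurebox.express(v→%0, u_from→mm, u_to→ft) == -78125000/532257
% 7. datewheel.closeout() == 2092-10-31
% 8. datewheel.lunge(n→17) == 2094-03-31
% 9. measurebox.express(v→10, u_from→F, u_to→C) == -110/9

Answer: 2094-03-31


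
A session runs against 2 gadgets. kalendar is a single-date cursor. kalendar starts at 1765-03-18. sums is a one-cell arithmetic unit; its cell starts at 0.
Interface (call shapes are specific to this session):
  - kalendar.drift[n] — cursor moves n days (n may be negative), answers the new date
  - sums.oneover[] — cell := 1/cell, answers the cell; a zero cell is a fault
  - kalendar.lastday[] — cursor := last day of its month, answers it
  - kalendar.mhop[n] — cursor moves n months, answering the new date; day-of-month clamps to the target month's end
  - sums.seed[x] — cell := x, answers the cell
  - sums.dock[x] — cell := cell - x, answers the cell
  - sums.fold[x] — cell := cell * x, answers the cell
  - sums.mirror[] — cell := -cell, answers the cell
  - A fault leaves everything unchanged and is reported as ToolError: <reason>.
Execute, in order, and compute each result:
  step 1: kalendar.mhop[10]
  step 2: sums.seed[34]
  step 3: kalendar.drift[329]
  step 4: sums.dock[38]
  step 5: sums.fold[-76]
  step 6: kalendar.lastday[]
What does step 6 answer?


Answer: 1766-12-31

Derivation:
$ mhop n='10'
  1766-01-18
$ seed x='34'
  34
$ drift n='329'
  1766-12-13
$ dock x='38'
  -4
$ fold x='-76'
  304
$ lastday
  1766-12-31


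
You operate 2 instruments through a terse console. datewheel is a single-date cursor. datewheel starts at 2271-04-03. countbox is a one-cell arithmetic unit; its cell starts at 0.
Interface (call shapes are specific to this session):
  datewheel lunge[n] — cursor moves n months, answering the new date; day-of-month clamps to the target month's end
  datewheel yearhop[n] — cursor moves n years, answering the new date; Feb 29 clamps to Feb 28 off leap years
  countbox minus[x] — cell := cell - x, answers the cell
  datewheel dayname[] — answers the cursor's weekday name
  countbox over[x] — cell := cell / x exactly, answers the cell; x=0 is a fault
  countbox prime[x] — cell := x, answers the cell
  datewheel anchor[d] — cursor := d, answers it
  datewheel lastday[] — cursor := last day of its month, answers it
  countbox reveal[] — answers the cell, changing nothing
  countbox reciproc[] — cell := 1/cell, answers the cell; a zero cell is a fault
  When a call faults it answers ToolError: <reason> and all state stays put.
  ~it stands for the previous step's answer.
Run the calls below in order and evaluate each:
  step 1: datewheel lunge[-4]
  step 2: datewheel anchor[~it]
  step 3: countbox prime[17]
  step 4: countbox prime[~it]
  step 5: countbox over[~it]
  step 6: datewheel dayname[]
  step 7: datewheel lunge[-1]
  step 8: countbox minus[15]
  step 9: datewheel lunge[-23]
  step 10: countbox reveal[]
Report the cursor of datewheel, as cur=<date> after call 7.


·→ datewheel lunge(n→-4)
·← 2270-12-03
·→ datewheel anchor(d→~it)
·← 2270-12-03
·→ countbox prime(x→17)
·← 17
·→ countbox prime(x→~it)
·← 17
·→ countbox over(x→~it)
·← 1
·→ datewheel dayname()
·← Saturday
·→ datewheel lunge(n→-1)
·← 2270-11-03
·→ countbox minus(x→15)
·← -14
·→ datewheel lunge(n→-23)
·← 2268-12-03
·→ countbox reveal()
·← -14

Answer: cur=2270-11-03


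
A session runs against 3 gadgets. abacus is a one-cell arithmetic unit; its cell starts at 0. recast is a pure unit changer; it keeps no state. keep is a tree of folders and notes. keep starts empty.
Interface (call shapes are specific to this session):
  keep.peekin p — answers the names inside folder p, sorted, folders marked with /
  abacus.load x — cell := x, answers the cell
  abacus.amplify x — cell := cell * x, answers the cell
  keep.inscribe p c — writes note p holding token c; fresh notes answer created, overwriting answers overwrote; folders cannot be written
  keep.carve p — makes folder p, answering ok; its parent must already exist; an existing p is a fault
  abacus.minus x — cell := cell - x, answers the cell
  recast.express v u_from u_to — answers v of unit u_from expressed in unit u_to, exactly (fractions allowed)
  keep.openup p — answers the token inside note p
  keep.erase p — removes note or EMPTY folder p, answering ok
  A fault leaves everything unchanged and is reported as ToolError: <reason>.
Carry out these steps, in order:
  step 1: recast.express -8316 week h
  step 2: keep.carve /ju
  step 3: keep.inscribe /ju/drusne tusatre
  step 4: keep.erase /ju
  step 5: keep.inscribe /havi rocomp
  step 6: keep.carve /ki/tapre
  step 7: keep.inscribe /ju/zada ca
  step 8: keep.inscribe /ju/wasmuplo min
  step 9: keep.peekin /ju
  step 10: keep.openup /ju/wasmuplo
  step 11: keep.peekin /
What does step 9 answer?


[in] recast.express -8316 week h
:: -1397088
[in] keep.carve /ju
:: ok
[in] keep.inscribe /ju/drusne tusatre
:: created
[in] keep.erase /ju
:: ToolError: not empty
[in] keep.inscribe /havi rocomp
:: created
[in] keep.carve /ki/tapre
:: ToolError: no parent
[in] keep.inscribe /ju/zada ca
:: created
[in] keep.inscribe /ju/wasmuplo min
:: created
[in] keep.peekin /ju
:: [drusne, wasmuplo, zada]
[in] keep.openup /ju/wasmuplo
:: min
[in] keep.peekin /
:: [havi, ju/]

Answer: [drusne, wasmuplo, zada]


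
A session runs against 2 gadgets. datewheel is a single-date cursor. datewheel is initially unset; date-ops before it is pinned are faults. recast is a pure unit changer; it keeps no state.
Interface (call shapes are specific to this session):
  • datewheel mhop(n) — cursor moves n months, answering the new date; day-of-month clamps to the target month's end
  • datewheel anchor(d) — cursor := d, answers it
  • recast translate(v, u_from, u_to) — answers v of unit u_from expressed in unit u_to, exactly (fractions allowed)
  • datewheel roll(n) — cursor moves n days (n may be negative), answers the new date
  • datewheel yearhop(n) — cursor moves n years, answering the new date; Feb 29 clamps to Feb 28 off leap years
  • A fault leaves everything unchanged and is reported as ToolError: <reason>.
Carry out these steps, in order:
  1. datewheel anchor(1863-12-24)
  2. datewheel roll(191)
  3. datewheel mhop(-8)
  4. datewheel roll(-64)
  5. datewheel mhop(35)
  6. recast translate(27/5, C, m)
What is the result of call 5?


Answer: 1866-07-30

Derivation:
-- datewheel anchor(d='1863-12-24') -> 1863-12-24
-- datewheel roll(n='191') -> 1864-07-02
-- datewheel mhop(n='-8') -> 1863-11-02
-- datewheel roll(n='-64') -> 1863-08-30
-- datewheel mhop(n='35') -> 1866-07-30
-- recast translate(v='27/5', u_from='C', u_to='m') -> ToolError: incompatible units


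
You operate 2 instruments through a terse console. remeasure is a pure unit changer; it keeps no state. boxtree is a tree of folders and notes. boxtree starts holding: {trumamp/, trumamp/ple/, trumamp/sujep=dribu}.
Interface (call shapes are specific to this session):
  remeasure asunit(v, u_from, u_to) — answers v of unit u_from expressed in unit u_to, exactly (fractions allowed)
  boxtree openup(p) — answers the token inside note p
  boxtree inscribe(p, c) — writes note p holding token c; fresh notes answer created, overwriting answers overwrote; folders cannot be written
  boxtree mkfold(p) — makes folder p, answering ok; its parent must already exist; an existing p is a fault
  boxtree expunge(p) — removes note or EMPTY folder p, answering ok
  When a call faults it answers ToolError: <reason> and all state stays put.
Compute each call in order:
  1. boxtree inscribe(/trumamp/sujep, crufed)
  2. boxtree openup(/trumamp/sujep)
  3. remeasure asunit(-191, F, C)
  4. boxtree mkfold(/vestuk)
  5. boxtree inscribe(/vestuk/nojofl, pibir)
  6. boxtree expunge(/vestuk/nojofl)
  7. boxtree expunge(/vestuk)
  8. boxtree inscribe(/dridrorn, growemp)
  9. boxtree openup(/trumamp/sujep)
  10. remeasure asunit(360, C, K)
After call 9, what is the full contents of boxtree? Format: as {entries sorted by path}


Answer: {dridrorn=growemp, trumamp/, trumamp/ple/, trumamp/sujep=crufed}

Derivation:
Act: boxtree inscribe[p='/trumamp/sujep'; c='crufed']
Obs: overwrote
Act: boxtree openup[p='/trumamp/sujep']
Obs: crufed
Act: remeasure asunit[v='-191'; u_from='F'; u_to='C']
Obs: -1115/9
Act: boxtree mkfold[p='/vestuk']
Obs: ok
Act: boxtree inscribe[p='/vestuk/nojofl'; c='pibir']
Obs: created
Act: boxtree expunge[p='/vestuk/nojofl']
Obs: ok
Act: boxtree expunge[p='/vestuk']
Obs: ok
Act: boxtree inscribe[p='/dridrorn'; c='growemp']
Obs: created
Act: boxtree openup[p='/trumamp/sujep']
Obs: crufed
Act: remeasure asunit[v='360'; u_from='C'; u_to='K']
Obs: 12663/20


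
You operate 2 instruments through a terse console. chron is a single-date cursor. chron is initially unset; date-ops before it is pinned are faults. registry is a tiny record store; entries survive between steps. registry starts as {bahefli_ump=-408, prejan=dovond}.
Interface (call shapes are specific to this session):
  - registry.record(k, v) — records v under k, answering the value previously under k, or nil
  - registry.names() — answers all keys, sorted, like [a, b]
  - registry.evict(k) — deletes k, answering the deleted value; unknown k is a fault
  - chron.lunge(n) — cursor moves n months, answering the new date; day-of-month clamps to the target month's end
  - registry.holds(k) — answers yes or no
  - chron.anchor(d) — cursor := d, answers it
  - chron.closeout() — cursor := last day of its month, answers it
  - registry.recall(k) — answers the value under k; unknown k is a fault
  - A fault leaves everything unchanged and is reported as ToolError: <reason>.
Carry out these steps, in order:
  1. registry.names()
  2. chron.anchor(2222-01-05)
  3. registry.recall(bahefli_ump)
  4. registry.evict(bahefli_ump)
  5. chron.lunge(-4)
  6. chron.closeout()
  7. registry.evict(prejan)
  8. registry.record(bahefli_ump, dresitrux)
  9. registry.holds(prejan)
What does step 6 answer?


Do: registry.names[]
See: [bahefli_ump, prejan]
Do: chron.anchor[d='2222-01-05']
See: 2222-01-05
Do: registry.recall[k='bahefli_ump']
See: -408
Do: registry.evict[k='bahefli_ump']
See: -408
Do: chron.lunge[n='-4']
See: 2221-09-05
Do: chron.closeout[]
See: 2221-09-30
Do: registry.evict[k='prejan']
See: dovond
Do: registry.record[k='bahefli_ump'; v='dresitrux']
See: nil
Do: registry.holds[k='prejan']
See: no

Answer: 2221-09-30


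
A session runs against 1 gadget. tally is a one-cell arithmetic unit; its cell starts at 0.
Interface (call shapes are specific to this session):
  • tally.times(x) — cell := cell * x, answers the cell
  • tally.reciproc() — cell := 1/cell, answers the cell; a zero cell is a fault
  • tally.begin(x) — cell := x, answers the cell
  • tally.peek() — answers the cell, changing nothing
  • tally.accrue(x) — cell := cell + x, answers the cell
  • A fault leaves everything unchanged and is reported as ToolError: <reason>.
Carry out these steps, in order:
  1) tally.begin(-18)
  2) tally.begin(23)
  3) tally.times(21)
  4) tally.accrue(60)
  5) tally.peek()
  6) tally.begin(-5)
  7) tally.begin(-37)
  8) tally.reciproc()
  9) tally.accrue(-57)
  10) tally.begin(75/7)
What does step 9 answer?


Answer: -2110/37

Derivation:
Next I call tally.begin(x: -18), yielding -18.
Invoking tally.begin(x: 23), and get 23.
Invoking tally.times(x: 21), yielding 483.
Invoking tally.accrue(x: 60), and get 543.
I use tally.peek(), and get 543.
Now I run tally.begin(x: -5), which returns -5.
I use tally.begin(x: -37), — result: -37.
Now I run tally.reciproc: -1/37.
Next I call tally.accrue(x: -57), which returns -2110/37.
Using tally.begin(x: 75/7), and see 75/7.


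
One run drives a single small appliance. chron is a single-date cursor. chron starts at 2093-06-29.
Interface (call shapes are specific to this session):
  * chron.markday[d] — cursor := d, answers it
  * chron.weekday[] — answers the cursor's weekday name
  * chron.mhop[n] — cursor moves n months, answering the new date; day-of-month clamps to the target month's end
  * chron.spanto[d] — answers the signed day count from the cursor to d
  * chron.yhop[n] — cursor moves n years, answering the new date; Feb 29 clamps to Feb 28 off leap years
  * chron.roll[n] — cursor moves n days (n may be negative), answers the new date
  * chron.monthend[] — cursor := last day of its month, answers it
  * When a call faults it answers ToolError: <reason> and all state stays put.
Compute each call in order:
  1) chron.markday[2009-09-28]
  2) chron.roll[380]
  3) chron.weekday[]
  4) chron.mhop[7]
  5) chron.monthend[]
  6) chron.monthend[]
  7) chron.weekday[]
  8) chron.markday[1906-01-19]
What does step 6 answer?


-- markday(d→2009-09-28) => 2009-09-28
-- roll(n→380) => 2010-10-13
-- weekday() => Wednesday
-- mhop(n→7) => 2011-05-13
-- monthend() => 2011-05-31
-- monthend() => 2011-05-31
-- weekday() => Tuesday
-- markday(d→1906-01-19) => 1906-01-19

Answer: 2011-05-31


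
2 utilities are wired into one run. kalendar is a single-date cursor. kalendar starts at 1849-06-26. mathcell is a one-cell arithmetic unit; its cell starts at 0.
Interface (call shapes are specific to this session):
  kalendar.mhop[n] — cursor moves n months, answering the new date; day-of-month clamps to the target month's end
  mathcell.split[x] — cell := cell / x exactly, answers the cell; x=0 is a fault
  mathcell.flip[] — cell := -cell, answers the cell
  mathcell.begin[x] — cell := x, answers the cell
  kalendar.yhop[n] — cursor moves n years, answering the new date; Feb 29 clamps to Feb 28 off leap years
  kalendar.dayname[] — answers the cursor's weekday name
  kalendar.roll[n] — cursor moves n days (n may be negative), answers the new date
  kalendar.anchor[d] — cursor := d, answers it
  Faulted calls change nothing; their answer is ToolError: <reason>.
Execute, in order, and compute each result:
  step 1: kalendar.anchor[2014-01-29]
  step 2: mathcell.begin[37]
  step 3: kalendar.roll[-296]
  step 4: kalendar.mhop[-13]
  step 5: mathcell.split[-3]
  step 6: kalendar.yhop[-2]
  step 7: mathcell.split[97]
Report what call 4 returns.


CALL anchor[d='2014-01-29']
RET  2014-01-29
CALL begin[x='37']
RET  37
CALL roll[n='-296']
RET  2013-04-08
CALL mhop[n='-13']
RET  2012-03-08
CALL split[x='-3']
RET  -37/3
CALL yhop[n='-2']
RET  2010-03-08
CALL split[x='97']
RET  -37/291

Answer: 2012-03-08


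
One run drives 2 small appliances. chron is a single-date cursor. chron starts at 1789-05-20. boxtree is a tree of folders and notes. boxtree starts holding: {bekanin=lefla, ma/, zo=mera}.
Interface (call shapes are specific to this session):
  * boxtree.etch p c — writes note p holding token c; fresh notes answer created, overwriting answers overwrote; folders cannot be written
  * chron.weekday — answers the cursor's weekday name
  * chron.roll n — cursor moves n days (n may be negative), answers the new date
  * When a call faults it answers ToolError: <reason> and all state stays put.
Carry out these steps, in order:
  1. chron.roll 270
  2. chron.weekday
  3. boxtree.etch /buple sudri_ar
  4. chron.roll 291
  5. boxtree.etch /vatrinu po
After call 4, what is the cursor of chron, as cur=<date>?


Calling chron.roll with n: 270, which returns 1790-02-14.
Calling chron.weekday(), → Sunday.
Next I call boxtree.etch with p: /buple, c: sudri_ar, → created.
Using chron.roll with n: 291: 1790-12-02.
Now I run boxtree.etch with p: /vatrinu, c: po, → created.

Answer: cur=1790-12-02


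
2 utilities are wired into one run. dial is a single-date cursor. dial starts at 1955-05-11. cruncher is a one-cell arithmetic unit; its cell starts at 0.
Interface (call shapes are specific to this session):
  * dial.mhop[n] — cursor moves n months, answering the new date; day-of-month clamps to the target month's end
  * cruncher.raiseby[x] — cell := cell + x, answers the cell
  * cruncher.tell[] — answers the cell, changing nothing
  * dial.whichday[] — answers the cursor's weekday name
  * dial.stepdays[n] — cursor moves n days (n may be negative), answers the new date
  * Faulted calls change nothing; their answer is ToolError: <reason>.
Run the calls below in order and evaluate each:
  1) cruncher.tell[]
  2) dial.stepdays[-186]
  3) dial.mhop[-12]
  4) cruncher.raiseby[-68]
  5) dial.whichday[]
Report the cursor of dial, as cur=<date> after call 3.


Answer: cur=1953-11-06

Derivation:
Step: cruncher.tell[]
Result: 0
Step: dial.stepdays[n='-186']
Result: 1954-11-06
Step: dial.mhop[n='-12']
Result: 1953-11-06
Step: cruncher.raiseby[x='-68']
Result: -68
Step: dial.whichday[]
Result: Friday


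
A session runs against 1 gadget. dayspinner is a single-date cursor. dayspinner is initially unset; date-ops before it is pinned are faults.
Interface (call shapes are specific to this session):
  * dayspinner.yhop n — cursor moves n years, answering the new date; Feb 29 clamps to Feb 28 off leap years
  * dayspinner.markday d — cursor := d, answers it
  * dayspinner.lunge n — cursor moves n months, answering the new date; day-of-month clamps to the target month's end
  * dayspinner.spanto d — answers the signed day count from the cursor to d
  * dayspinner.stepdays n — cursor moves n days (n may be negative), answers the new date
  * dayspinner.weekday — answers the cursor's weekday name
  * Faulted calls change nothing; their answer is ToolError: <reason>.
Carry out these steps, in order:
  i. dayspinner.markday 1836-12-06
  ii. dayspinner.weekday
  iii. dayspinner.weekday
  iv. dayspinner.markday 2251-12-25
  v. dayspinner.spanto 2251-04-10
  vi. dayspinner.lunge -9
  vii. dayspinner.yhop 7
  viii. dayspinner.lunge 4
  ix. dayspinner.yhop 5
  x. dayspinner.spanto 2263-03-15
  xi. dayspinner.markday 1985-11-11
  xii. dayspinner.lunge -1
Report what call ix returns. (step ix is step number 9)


==> markday(d: 1836-12-06)
<== 1836-12-06
==> weekday()
<== Tuesday
==> weekday()
<== Tuesday
==> markday(d: 2251-12-25)
<== 2251-12-25
==> spanto(d: 2251-04-10)
<== -259
==> lunge(n: -9)
<== 2251-03-25
==> yhop(n: 7)
<== 2258-03-25
==> lunge(n: 4)
<== 2258-07-25
==> yhop(n: 5)
<== 2263-07-25
==> spanto(d: 2263-03-15)
<== -132
==> markday(d: 1985-11-11)
<== 1985-11-11
==> lunge(n: -1)
<== 1985-10-11

Answer: 2263-07-25


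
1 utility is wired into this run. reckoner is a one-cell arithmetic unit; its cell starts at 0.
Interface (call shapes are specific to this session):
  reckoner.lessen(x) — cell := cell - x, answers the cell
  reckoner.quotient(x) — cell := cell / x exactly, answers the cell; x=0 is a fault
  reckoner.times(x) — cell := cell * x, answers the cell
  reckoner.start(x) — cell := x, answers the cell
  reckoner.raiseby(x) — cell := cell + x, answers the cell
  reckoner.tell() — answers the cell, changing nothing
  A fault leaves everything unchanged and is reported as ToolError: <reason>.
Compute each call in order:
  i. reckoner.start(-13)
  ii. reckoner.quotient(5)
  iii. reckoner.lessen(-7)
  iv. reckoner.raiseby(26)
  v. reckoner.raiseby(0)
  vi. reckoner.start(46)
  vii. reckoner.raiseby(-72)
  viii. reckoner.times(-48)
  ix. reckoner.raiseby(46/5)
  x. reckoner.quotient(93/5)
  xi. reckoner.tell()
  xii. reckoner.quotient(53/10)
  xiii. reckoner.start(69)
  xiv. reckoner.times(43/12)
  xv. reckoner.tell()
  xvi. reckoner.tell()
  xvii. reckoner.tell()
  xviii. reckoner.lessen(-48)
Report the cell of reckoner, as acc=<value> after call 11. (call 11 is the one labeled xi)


Answer: acc=6286/93

Derivation:
% reckoner.start x→-13
[out] -13
% reckoner.quotient x→5
[out] -13/5
% reckoner.lessen x→-7
[out] 22/5
% reckoner.raiseby x→26
[out] 152/5
% reckoner.raiseby x→0
[out] 152/5
% reckoner.start x→46
[out] 46
% reckoner.raiseby x→-72
[out] -26
% reckoner.times x→-48
[out] 1248
% reckoner.raiseby x→46/5
[out] 6286/5
% reckoner.quotient x→93/5
[out] 6286/93
% reckoner.tell
[out] 6286/93
% reckoner.quotient x→53/10
[out] 62860/4929
% reckoner.start x→69
[out] 69
% reckoner.times x→43/12
[out] 989/4
% reckoner.tell
[out] 989/4
% reckoner.tell
[out] 989/4
% reckoner.tell
[out] 989/4
% reckoner.lessen x→-48
[out] 1181/4
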